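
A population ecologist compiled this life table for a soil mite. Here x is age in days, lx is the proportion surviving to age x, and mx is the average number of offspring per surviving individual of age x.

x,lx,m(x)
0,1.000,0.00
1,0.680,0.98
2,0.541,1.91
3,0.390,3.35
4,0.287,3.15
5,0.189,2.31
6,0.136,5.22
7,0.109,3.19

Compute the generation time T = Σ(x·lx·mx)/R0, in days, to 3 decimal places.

3.542

lx·mx: 0, 0.6664, 1.03331, 1.3065, 0.90405, 0.43659, 0.70992, 0.34771 → R0 = 5.40448
x·lx·mx: 0, 0.6664, 2.06662, 3.9195, 3.6162, 2.18295, 4.25952, 2.43397 → Σ = 19.14516
T = 19.14516 / 5.40448 = 3.542461… → 3.542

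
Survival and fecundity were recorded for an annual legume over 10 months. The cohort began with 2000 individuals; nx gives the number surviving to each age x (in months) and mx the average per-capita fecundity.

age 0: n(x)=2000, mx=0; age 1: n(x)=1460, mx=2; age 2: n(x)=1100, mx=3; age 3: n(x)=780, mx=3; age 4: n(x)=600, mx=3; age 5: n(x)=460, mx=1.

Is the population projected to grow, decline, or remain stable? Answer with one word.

growing

lx = nx/n0 = nx/2000: 1, 0.73, 0.55, 0.39, 0.3, 0.23
R0 = Σ lx·mx = 0 + 1.46 + 1.65 + 1.17 + 0.9 + 0.23 = 5.41
R0 > 1, so the population is growing.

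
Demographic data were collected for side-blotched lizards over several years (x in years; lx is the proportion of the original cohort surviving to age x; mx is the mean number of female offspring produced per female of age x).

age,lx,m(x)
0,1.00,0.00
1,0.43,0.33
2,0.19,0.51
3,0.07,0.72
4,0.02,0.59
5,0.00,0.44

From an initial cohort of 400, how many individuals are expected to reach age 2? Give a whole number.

Expected survivors = N0 · l_2 = 400 × 0.19 = 76 → 76

76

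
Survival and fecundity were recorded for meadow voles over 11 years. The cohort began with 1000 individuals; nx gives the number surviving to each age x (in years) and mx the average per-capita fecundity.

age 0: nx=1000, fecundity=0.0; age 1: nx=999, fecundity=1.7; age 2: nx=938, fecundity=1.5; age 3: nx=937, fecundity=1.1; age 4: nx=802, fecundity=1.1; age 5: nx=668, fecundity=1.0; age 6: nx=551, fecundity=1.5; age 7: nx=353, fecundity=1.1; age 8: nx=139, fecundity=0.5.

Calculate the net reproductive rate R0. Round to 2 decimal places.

6.97

lx = nx/n0 = nx/1000: 1, 0.999, 0.938, 0.937, 0.802, 0.668, 0.551, 0.353, 0.139
lx·mx by age: 0, 1.6983, 1.407, 1.0307, 0.8822, 0.668, 0.8265, 0.3883, 0.0695
R0 = Σ lx·mx = 6.9705 → 6.97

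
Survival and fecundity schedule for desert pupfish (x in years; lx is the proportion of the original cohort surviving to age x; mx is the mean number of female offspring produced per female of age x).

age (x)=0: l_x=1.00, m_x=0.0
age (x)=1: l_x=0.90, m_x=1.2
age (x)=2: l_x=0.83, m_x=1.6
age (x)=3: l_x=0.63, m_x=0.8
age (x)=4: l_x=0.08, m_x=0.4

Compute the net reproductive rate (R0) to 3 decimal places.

lx·mx by age: 0, 1.08, 1.328, 0.504, 0.032
R0 = Σ lx·mx = 2.944 → 2.944

2.944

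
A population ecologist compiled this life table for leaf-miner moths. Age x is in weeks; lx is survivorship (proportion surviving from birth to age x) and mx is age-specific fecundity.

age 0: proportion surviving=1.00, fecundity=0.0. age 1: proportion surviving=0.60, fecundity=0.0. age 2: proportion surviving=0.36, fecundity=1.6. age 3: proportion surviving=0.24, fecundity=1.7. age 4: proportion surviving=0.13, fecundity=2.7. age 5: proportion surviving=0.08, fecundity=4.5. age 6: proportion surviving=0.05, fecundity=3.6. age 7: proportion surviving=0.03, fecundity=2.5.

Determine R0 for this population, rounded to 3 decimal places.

1.950

lx·mx by age: 0, 0, 0.576, 0.408, 0.351, 0.36, 0.18, 0.075
R0 = Σ lx·mx = 1.95 → 1.950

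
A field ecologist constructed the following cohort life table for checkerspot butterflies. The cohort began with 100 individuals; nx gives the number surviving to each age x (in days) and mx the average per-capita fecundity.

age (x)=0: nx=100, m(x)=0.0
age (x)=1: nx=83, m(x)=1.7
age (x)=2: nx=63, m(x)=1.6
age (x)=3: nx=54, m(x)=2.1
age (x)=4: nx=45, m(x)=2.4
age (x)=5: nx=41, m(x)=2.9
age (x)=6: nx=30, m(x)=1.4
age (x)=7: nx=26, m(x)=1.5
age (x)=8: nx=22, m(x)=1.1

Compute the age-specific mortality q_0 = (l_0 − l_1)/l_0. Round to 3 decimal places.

lx = nx/n0 = nx/100: 1, 0.83, 0.63, 0.54, 0.45, 0.41, 0.3, 0.26, 0.22
q_0 = (l_0 − l_1) / l_0 = (1 − 0.83) / 1
     = 0.17 / 1 = 0.17 → 0.170

0.170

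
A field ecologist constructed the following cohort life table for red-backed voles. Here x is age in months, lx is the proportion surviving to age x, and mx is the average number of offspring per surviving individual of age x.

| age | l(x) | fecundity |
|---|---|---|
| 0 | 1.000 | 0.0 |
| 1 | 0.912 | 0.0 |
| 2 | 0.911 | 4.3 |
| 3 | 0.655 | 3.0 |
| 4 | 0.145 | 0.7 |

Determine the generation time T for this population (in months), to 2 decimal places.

2.36

lx·mx: 0, 0, 3.9173, 1.965, 0.1015 → R0 = 5.9838
x·lx·mx: 0, 0, 7.8346, 5.895, 0.406 → Σ = 14.1356
T = 14.1356 / 5.9838 = 2.362312… → 2.36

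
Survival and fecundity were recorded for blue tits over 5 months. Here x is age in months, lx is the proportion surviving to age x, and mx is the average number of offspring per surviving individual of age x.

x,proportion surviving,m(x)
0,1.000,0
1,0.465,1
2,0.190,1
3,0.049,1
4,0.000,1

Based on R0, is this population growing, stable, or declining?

declining

R0 = Σ lx·mx = 0 + 0.465 + 0.19 + 0.049 + 0 = 0.704
R0 < 1, so the population is declining.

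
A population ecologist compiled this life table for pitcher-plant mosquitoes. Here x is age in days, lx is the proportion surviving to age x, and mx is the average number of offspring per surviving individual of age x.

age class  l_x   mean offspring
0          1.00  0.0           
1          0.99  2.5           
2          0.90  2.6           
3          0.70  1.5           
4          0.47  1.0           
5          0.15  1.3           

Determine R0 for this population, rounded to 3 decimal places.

6.530

lx·mx by age: 0, 2.475, 2.34, 1.05, 0.47, 0.195
R0 = Σ lx·mx = 6.53 → 6.530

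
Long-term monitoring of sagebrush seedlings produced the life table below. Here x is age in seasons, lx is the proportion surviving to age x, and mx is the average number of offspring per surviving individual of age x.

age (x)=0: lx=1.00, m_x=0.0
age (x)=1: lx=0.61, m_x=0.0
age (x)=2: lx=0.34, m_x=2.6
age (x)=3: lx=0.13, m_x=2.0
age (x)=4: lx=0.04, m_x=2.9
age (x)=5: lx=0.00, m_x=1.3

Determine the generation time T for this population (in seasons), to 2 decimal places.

lx·mx: 0, 0, 0.884, 0.26, 0.116, 0 → R0 = 1.26
x·lx·mx: 0, 0, 1.768, 0.78, 0.464, 0 → Σ = 3.012
T = 3.012 / 1.26 = 2.390476… → 2.39

2.39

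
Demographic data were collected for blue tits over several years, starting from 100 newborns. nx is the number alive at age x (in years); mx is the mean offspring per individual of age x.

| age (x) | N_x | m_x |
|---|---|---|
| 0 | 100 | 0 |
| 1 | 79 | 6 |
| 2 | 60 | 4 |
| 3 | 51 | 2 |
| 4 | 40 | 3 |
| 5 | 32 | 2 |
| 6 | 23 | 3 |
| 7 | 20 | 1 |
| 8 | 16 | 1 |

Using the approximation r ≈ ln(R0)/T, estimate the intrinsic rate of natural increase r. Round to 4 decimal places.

lx = nx/n0 = nx/100: 1, 0.79, 0.6, 0.51, 0.4, 0.32, 0.23, 0.2, 0.16
R0 = Σ lx·mx = 0 + 4.74 + 2.4 + 1.02 + 1.2 + 0.64 + 0.69 + 0.2 + 0.16 = 11.05
Σ x·lx·mx = 27.42; T = 27.42/11.05 = 2.48145…
r ≈ ln(R0)/T = ln(11.05)/2.48145… = 0.968157… → 0.9682

0.9682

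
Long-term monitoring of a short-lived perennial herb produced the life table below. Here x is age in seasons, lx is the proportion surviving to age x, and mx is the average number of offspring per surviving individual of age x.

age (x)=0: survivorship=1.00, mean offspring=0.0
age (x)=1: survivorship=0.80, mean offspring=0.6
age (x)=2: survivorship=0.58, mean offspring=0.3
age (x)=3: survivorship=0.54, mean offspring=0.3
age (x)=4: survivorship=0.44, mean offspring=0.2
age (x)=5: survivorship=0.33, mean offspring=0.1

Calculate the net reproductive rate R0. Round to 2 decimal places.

lx·mx by age: 0, 0.48, 0.174, 0.162, 0.088, 0.033
R0 = Σ lx·mx = 0.937 → 0.94

0.94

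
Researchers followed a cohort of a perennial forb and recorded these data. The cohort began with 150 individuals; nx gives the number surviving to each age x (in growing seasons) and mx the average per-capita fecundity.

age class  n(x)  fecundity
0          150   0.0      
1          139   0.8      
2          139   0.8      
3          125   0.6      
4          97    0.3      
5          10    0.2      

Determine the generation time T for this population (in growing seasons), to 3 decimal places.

2.085

lx = nx/n0 = nx/150: 1, 0.92667…, 0.92667…, 0.83333…, 0.64667…, 0.06667…
lx·mx: 0, 0.741333…, 0.741333…, 0.5…, 0.194…, 0.013333… → R0 = 2.19…
x·lx·mx: 0, 0.741333…, 1.482667…, 1.5…, 0.776…, 0.066667… → Σ = 4.566667…
T = 4.566667… / 2.19… = 2.085236… → 2.085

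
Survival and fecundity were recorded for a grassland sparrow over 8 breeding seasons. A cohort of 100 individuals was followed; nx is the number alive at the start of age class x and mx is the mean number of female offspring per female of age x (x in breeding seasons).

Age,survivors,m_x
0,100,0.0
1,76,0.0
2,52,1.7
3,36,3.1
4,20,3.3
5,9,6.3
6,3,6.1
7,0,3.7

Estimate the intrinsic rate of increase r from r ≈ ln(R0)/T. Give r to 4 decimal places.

0.3579

lx = nx/n0 = nx/100: 1, 0.76, 0.52, 0.36, 0.2, 0.09, 0.03, 0
R0 = Σ lx·mx = 0 + 0 + 0.884 + 1.116 + 0.66 + 0.567 + 0.183 + 0 = 3.41
Σ x·lx·mx = 11.689; T = 11.689/3.41 = 3.42786…
r ≈ ln(R0)/T = ln(3.41)/3.42786… = 0.357865… → 0.3579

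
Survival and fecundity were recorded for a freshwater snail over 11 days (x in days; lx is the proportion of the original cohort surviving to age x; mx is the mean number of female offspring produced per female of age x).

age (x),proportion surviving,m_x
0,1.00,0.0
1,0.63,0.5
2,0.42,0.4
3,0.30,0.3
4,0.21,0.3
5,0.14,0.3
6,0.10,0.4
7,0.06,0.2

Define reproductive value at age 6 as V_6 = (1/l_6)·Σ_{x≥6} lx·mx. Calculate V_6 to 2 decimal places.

lx·mx for x ≥ 6: 0.04, 0.012 → sum = 0.052
V_6 = 0.052 / l_6 = 0.052 / 0.1 = 0.52 → 0.52

0.52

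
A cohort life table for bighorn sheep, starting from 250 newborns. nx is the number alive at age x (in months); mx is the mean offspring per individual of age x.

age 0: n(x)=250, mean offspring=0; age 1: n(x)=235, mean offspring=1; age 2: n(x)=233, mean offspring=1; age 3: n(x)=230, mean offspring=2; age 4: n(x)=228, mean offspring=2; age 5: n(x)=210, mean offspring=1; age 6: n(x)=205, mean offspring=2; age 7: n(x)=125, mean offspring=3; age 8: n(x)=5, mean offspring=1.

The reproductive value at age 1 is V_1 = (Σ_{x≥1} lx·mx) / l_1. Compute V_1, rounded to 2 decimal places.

lx = nx/n0 = nx/250: 1, 0.94, 0.932, 0.92, 0.912, 0.84, 0.82, 0.5, 0.02
lx·mx for x ≥ 1: 0.94, 0.932, 1.84, 1.824, 0.84, 1.64, 1.5, 0.02 → sum = 9.536
V_1 = 9.536 / l_1 = 9.536 / 0.94 = 10.144681… → 10.14

10.14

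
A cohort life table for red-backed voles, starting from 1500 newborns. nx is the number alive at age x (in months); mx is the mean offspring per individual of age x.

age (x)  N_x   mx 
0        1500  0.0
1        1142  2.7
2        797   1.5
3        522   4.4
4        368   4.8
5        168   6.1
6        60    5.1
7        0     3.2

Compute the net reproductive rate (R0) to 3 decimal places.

6.449

lx = nx/n0 = nx/1500: 1, 0.76133…, 0.53133…, 0.348, 0.24533…, 0.112, 0.04, 0
lx·mx by age: 0, 2.0556…, 0.797…, 1.5312, 1.1776…, 0.6832, 0.204, 0
R0 = Σ lx·mx = 6.4486… → 6.449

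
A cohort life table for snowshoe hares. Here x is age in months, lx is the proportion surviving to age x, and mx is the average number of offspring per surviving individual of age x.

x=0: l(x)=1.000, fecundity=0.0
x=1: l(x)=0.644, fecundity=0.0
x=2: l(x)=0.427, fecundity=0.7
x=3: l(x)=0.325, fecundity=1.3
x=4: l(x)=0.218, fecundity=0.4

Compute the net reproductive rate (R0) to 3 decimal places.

lx·mx by age: 0, 0, 0.2989, 0.4225, 0.0872
R0 = Σ lx·mx = 0.8086 → 0.809

0.809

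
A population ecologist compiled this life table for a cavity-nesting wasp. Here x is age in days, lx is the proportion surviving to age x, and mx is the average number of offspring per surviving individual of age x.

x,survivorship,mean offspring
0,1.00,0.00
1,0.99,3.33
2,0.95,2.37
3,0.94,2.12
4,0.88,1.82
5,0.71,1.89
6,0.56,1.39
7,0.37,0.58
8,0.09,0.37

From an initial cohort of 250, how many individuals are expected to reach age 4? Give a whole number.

Expected survivors = N0 · l_4 = 250 × 0.88 = 220 → 220

220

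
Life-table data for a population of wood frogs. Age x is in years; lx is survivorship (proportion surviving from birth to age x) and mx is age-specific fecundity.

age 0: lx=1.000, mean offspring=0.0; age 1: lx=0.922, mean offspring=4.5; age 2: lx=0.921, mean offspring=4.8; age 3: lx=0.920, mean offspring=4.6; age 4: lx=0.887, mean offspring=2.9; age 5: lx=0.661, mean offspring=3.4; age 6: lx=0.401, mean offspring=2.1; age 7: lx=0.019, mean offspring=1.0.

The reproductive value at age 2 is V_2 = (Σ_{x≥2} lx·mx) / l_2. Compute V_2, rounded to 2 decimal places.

15.56

lx·mx for x ≥ 2: 4.4208, 4.232, 2.5723, 2.2474, 0.8421, 0.019 → sum = 14.3336
V_2 = 14.3336 / l_2 = 14.3336 / 0.921 = 15.563084… → 15.56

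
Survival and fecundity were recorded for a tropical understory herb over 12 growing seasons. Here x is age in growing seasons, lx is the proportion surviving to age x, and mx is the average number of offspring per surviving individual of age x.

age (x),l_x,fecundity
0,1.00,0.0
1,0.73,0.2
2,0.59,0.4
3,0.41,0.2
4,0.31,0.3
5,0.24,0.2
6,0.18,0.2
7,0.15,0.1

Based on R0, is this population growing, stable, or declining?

R0 = Σ lx·mx = 0 + 0.146 + 0.236 + 0.082 + 0.093 + 0.048 + 0.036 + 0.015 = 0.656
R0 < 1, so the population is declining.

declining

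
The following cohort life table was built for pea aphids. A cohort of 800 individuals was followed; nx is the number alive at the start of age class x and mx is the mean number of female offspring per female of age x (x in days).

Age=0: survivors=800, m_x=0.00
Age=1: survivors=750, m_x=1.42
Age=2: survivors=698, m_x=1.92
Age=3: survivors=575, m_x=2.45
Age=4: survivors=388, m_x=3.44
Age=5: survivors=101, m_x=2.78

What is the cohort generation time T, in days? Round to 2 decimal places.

2.71

lx = nx/n0 = nx/800: 1, 0.9375, 0.8725, 0.71875, 0.485, 0.12625
lx·mx: 0, 1.33125, 1.6752, 1.760938…, 1.6684, 0.350975… → R0 = 6.786763…
x·lx·mx: 0, 1.33125, 3.3504, 5.282813…, 6.6736, 1.754875… → Σ = 18.392938…
T = 18.392938… / 6.786763… = 2.71012… → 2.71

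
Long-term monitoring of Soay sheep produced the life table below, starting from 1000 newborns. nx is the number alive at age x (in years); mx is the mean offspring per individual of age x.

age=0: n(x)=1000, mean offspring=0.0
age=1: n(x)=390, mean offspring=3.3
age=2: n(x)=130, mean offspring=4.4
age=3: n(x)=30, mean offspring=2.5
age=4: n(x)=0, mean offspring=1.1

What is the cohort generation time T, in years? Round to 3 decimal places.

lx = nx/n0 = nx/1000: 1, 0.39, 0.13, 0.03, 0
lx·mx: 0, 1.287, 0.572, 0.075, 0 → R0 = 1.934
x·lx·mx: 0, 1.287, 1.144, 0.225, 0 → Σ = 2.656
T = 2.656 / 1.934 = 1.37332… → 1.373

1.373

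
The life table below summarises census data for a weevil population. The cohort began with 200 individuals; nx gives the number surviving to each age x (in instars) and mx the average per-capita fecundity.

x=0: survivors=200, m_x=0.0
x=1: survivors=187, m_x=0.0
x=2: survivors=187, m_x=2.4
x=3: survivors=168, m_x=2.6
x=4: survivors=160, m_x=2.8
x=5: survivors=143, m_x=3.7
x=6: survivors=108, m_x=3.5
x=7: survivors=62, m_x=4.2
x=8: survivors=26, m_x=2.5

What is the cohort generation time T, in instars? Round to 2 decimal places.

lx = nx/n0 = nx/200: 1, 0.935, 0.935, 0.84, 0.8, 0.715, 0.54, 0.31, 0.13
lx·mx: 0, 0, 2.244, 2.184, 2.24, 2.6455, 1.89, 1.302, 0.325 → R0 = 12.8305
x·lx·mx: 0, 0, 4.488, 6.552, 8.96, 13.2275, 11.34, 9.114, 2.6 → Σ = 56.2815
T = 56.2815 / 12.8305 = 4.38654… → 4.39

4.39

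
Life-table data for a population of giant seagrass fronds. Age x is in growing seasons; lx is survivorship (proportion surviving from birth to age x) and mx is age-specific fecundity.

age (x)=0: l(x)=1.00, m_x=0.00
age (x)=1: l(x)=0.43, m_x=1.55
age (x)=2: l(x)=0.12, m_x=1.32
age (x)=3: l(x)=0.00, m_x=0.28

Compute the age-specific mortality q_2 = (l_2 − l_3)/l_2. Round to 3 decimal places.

q_2 = (l_2 − l_3) / l_2 = (0.12 − 0) / 0.12
     = 0.12 / 0.12 = 1 → 1.000

1.000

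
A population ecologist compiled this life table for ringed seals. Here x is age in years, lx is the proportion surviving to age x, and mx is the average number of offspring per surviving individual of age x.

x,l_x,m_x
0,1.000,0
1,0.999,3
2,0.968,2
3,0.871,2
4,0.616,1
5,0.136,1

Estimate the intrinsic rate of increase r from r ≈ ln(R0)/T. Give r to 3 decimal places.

0.977

R0 = Σ lx·mx = 0 + 2.997 + 1.936 + 1.742 + 0.616 + 0.136 = 7.427
Σ x·lx·mx = 15.239; T = 15.239/7.427 = 2.05184…
r ≈ ln(R0)/T = ln(7.427)/2.05184… = 0.97723… → 0.977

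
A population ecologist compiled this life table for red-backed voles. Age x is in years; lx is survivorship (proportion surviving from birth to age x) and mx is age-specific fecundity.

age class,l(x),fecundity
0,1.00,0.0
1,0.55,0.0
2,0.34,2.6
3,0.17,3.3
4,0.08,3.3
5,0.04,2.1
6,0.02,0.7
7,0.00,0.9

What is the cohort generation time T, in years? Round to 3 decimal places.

lx·mx: 0, 0, 0.884, 0.561, 0.264, 0.084, 0.014, 0 → R0 = 1.807
x·lx·mx: 0, 0, 1.768, 1.683, 1.056, 0.42, 0.084, 0 → Σ = 5.011
T = 5.011 / 1.807 = 2.773105… → 2.773

2.773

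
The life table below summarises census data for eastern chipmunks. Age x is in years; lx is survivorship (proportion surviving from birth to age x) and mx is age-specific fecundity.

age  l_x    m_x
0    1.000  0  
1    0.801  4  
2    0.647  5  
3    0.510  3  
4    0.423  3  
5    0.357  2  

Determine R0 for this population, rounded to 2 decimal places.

lx·mx by age: 0, 3.204, 3.235, 1.53, 1.269, 0.714
R0 = Σ lx·mx = 9.952 → 9.95

9.95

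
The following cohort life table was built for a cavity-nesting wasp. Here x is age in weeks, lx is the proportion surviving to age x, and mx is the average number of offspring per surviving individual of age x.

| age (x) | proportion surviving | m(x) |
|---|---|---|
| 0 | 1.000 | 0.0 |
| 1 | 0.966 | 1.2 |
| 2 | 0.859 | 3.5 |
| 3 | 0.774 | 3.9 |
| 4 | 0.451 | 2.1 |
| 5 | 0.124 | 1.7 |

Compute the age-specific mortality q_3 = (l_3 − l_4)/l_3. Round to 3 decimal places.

0.417

q_3 = (l_3 − l_4) / l_3 = (0.774 − 0.451) / 0.774
     = 0.323 / 0.774 = 0.417313… → 0.417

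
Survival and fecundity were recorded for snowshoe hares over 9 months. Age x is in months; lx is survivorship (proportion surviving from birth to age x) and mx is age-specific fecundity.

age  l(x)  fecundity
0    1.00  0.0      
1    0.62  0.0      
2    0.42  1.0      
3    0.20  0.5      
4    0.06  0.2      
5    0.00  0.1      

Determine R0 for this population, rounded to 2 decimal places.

0.53

lx·mx by age: 0, 0, 0.42, 0.1, 0.012, 0
R0 = Σ lx·mx = 0.532 → 0.53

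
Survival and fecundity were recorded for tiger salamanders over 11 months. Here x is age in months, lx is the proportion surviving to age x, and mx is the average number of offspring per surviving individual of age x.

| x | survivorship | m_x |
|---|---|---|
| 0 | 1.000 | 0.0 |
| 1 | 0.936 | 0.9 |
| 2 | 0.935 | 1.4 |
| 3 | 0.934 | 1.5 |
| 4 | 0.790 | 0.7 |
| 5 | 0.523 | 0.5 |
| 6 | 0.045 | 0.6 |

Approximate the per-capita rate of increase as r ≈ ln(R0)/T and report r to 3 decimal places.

R0 = Σ lx·mx = 0 + 0.8424 + 1.309 + 1.401 + 0.553 + 0.2615 + 0.027 = 4.3939
Σ x·lx·mx = 11.3449; T = 11.3449/4.3939 = 2.58197…
r ≈ ln(R0)/T = ln(4.3939)/2.58197… = 0.57329… → 0.573

0.573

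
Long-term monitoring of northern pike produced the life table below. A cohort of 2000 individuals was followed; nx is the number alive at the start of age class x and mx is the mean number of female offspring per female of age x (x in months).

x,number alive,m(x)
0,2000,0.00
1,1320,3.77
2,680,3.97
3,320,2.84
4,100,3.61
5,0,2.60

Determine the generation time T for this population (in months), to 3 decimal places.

1.626

lx = nx/n0 = nx/2000: 1, 0.66, 0.34, 0.16, 0.05, 0
lx·mx: 0, 2.4882, 1.3498, 0.4544, 0.1805, 0 → R0 = 4.4729
x·lx·mx: 0, 2.4882, 2.6996, 1.3632, 0.722, 0 → Σ = 7.273
T = 7.273 / 4.4729 = 1.626014… → 1.626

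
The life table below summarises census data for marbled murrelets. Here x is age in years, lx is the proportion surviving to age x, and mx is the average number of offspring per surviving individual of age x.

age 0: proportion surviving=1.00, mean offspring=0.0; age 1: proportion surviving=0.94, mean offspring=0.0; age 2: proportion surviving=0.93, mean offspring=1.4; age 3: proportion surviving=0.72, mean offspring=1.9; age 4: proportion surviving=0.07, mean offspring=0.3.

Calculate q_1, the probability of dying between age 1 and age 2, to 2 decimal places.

q_1 = (l_1 − l_2) / l_1 = (0.94 − 0.93) / 0.94
     = 0.01 / 0.94 = 0.010638… → 0.01

0.01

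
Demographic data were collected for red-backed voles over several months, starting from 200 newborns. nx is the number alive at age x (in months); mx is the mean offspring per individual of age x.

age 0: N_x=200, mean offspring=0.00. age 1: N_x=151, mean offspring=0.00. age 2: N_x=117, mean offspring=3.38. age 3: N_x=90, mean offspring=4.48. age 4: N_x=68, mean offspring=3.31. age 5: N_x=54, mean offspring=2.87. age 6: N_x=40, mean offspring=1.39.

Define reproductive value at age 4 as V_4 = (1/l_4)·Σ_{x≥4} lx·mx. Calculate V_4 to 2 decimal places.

lx = nx/n0 = nx/200: 1, 0.755, 0.585, 0.45, 0.34, 0.27, 0.2
lx·mx for x ≥ 4: 1.1254, 0.7749, 0.278 → sum = 2.1783
V_4 = 2.1783 / l_4 = 2.1783 / 0.34 = 6.406765… → 6.41

6.41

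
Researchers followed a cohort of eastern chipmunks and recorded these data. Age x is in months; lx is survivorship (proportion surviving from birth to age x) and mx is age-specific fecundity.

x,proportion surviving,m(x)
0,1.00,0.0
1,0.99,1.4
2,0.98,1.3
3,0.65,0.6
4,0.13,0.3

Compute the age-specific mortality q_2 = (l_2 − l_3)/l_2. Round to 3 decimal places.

0.337

q_2 = (l_2 − l_3) / l_2 = (0.98 − 0.65) / 0.98
     = 0.33 / 0.98 = 0.336735… → 0.337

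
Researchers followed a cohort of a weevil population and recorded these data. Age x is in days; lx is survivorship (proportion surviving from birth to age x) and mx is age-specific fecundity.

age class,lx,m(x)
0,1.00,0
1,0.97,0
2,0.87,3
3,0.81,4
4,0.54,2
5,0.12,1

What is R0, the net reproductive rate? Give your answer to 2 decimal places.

7.05

lx·mx by age: 0, 0, 2.61, 3.24, 1.08, 0.12
R0 = Σ lx·mx = 7.05 → 7.05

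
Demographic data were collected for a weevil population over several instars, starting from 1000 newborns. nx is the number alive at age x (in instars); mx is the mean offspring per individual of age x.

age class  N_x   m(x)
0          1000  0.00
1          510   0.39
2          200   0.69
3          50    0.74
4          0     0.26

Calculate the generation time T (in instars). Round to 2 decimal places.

lx = nx/n0 = nx/1000: 1, 0.51, 0.2, 0.05, 0
lx·mx: 0, 0.1989, 0.138, 0.037, 0 → R0 = 0.3739
x·lx·mx: 0, 0.1989, 0.276, 0.111, 0 → Σ = 0.5859
T = 0.5859 / 0.3739 = 1.566997… → 1.57

1.57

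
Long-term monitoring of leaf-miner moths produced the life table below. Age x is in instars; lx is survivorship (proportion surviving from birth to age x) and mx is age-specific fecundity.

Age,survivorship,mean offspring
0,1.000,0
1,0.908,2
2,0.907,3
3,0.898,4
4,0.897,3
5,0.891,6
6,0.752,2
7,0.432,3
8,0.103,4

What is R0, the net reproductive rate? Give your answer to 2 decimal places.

lx·mx by age: 0, 1.816, 2.721, 3.592, 2.691, 5.346, 1.504, 1.296, 0.412
R0 = Σ lx·mx = 19.378 → 19.38

19.38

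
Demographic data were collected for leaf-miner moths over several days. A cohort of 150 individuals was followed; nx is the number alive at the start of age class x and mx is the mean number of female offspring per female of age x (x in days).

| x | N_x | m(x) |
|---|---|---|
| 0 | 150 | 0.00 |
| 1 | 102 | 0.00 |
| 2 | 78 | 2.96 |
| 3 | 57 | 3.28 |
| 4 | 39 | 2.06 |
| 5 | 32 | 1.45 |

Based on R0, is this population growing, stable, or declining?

lx = nx/n0 = nx/150: 1, 0.68, 0.52, 0.38, 0.26, 0.21333…
R0 = Σ lx·mx = 0 + 0 + 1.5392 + 1.2464 + 0.5356 + 0.309333… = 3.630533…
R0 > 1, so the population is growing.

growing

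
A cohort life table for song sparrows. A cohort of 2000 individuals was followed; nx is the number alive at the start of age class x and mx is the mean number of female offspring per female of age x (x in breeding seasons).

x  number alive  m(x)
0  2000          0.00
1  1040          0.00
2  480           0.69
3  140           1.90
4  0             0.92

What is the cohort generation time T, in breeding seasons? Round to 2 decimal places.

2.45

lx = nx/n0 = nx/2000: 1, 0.52, 0.24, 0.07, 0
lx·mx: 0, 0, 0.1656, 0.133, 0 → R0 = 0.2986
x·lx·mx: 0, 0, 0.3312, 0.399, 0 → Σ = 0.7302
T = 0.7302 / 0.2986 = 2.445412… → 2.45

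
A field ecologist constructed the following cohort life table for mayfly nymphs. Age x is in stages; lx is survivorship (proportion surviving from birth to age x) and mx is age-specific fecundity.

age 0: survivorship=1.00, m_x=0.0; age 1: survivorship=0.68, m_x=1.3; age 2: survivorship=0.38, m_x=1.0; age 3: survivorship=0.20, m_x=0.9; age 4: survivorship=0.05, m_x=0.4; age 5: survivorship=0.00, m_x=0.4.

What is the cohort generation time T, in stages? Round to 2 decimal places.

lx·mx: 0, 0.884, 0.38, 0.18, 0.02, 0 → R0 = 1.464
x·lx·mx: 0, 0.884, 0.76, 0.54, 0.08, 0 → Σ = 2.264
T = 2.264 / 1.464 = 1.546448… → 1.55

1.55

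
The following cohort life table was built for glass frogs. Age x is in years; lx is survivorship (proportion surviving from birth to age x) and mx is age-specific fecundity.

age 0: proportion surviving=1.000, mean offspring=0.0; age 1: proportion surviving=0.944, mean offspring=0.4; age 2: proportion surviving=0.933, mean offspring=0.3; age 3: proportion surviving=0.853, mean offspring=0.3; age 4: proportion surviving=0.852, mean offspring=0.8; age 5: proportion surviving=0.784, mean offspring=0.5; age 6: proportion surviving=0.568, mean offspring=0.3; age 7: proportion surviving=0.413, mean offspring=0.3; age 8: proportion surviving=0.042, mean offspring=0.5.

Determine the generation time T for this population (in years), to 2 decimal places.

3.67

lx·mx: 0, 0.3776, 0.2799, 0.2559, 0.6816, 0.392, 0.1704, 0.1239, 0.021 → R0 = 2.3023
x·lx·mx: 0, 0.3776, 0.5598, 0.7677, 2.7264, 1.96, 1.0224, 0.8673, 0.168 → Σ = 8.4492
T = 8.4492 / 2.3023 = 3.669895… → 3.67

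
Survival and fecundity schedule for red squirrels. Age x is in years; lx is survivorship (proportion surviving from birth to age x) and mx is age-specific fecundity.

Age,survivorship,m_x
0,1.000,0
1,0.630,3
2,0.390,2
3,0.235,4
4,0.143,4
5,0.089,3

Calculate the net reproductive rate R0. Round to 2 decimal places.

lx·mx by age: 0, 1.89, 0.78, 0.94, 0.572, 0.267
R0 = Σ lx·mx = 4.449 → 4.45

4.45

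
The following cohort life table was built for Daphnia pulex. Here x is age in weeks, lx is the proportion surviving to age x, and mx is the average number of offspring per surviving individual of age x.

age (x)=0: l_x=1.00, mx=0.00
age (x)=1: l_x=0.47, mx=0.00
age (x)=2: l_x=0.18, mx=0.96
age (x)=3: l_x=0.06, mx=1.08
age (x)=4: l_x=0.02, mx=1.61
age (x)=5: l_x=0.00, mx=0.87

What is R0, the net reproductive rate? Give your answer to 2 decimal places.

lx·mx by age: 0, 0, 0.1728, 0.0648, 0.0322, 0
R0 = Σ lx·mx = 0.2698 → 0.27

0.27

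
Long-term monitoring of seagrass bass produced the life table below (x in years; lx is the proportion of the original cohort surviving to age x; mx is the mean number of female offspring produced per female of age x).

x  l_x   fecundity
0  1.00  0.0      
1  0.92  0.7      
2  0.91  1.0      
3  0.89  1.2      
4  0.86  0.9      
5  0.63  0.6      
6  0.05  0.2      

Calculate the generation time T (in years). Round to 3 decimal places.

2.831

lx·mx: 0, 0.644, 0.91, 1.068, 0.774, 0.378, 0.01 → R0 = 3.784
x·lx·mx: 0, 0.644, 1.82, 3.204, 3.096, 1.89, 0.06 → Σ = 10.714
T = 10.714 / 3.784 = 2.831395… → 2.831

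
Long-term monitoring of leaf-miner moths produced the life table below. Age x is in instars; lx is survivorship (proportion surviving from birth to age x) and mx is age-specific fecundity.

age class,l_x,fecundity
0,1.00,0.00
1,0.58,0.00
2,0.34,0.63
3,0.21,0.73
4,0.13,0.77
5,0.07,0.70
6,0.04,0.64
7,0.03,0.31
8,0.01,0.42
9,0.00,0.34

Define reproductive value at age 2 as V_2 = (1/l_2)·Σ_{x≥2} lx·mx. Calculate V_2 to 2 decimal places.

1.63

lx·mx for x ≥ 2: 0.2142, 0.1533, 0.1001, 0.049, 0.0256, 0.0093, 0.0042, 0 → sum = 0.5557
V_2 = 0.5557 / l_2 = 0.5557 / 0.34 = 1.634412… → 1.63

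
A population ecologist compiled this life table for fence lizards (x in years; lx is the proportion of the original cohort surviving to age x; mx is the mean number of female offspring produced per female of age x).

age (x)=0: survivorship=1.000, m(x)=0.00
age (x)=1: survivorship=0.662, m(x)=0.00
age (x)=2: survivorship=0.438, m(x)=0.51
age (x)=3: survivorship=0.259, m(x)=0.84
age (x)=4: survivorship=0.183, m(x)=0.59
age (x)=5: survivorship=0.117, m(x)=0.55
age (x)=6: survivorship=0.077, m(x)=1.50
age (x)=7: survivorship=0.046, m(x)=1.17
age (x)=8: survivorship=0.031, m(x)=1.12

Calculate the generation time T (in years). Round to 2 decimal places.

lx·mx: 0, 0, 0.22338, 0.21756, 0.10797, 0.06435, 0.1155, 0.05382, 0.03472 → R0 = 0.8173
x·lx·mx: 0, 0, 0.44676, 0.65268, 0.43188, 0.32175, 0.693, 0.37674, 0.27776 → Σ = 3.20057
T = 3.20057 / 0.8173 = 3.916028… → 3.92

3.92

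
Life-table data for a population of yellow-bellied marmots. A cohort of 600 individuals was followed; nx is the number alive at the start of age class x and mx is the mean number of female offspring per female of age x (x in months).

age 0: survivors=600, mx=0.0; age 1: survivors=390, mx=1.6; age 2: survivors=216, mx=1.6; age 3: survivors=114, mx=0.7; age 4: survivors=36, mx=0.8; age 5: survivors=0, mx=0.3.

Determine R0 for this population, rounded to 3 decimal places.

lx = nx/n0 = nx/600: 1, 0.65, 0.36, 0.19, 0.06, 0
lx·mx by age: 0, 1.04, 0.576, 0.133, 0.048, 0
R0 = Σ lx·mx = 1.797 → 1.797

1.797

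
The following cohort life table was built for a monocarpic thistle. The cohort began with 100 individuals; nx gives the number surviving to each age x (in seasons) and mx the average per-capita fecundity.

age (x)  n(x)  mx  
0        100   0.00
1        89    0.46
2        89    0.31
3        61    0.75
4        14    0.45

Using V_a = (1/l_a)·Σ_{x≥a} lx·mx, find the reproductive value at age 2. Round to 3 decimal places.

0.895

lx = nx/n0 = nx/100: 1, 0.89, 0.89, 0.61, 0.14
lx·mx for x ≥ 2: 0.2759, 0.4575, 0.063 → sum = 0.7964
V_2 = 0.7964 / l_2 = 0.7964 / 0.89 = 0.894831… → 0.895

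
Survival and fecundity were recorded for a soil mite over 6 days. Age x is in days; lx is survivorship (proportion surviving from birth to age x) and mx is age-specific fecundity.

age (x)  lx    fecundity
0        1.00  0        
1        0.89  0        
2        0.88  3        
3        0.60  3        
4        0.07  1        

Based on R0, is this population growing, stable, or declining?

R0 = Σ lx·mx = 0 + 0 + 2.64 + 1.8 + 0.07 = 4.51
R0 > 1, so the population is growing.

growing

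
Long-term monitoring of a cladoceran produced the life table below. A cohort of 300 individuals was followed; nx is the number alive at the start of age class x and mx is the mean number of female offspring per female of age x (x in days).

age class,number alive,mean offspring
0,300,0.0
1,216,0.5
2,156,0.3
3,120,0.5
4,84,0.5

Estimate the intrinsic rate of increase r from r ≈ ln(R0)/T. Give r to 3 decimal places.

lx = nx/n0 = nx/300: 1, 0.72, 0.52, 0.4, 0.28
R0 = Σ lx·mx = 0 + 0.36 + 0.156 + 0.2 + 0.14 = 0.856
Σ x·lx·mx = 1.832; T = 1.832/0.856 = 2.14019…
r ≈ ln(R0)/T = ln(0.856)/2.14019… = -0.07265… → -0.073

-0.073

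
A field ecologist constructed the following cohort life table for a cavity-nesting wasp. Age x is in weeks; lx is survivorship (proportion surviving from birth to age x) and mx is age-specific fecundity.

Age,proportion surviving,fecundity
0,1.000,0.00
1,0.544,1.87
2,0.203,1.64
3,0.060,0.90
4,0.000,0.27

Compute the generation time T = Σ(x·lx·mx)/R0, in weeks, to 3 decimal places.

lx·mx: 0, 1.01728, 0.33292, 0.054, 0 → R0 = 1.4042
x·lx·mx: 0, 1.01728, 0.66584, 0.162, 0 → Σ = 1.84512
T = 1.84512 / 1.4042 = 1.314001… → 1.314

1.314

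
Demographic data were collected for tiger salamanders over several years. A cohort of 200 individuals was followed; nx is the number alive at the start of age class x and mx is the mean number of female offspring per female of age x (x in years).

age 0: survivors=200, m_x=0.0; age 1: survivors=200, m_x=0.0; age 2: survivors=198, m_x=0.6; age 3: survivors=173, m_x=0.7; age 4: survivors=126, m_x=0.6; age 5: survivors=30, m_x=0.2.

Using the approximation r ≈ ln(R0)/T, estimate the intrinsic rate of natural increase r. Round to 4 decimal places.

lx = nx/n0 = nx/200: 1, 1, 0.99, 0.865, 0.63, 0.15
R0 = Σ lx·mx = 0 + 0 + 0.594 + 0.6055 + 0.378 + 0.03 = 1.6075
Σ x·lx·mx = 4.6665; T = 4.6665/1.6075 = 2.90295…
r ≈ ln(R0)/T = ln(1.6075)/2.90295… = 0.163516… → 0.1635

0.1635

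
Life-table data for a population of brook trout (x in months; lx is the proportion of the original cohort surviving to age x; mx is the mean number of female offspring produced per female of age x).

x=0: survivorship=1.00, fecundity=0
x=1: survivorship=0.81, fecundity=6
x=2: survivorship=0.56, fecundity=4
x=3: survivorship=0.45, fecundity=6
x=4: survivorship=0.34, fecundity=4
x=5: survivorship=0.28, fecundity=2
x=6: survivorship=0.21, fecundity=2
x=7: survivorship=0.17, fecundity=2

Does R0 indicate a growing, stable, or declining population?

growing

R0 = Σ lx·mx = 0 + 4.86 + 2.24 + 2.7 + 1.36 + 0.56 + 0.42 + 0.34 = 12.48
R0 > 1, so the population is growing.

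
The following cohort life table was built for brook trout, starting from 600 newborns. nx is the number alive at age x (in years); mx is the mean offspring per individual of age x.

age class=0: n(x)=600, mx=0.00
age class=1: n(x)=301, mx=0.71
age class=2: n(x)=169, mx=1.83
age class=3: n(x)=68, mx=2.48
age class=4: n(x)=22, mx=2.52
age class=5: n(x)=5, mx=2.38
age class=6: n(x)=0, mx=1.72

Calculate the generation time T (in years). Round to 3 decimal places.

lx = nx/n0 = nx/600: 1, 0.50167…, 0.28167…, 0.11333…, 0.03667…, 0.00833…, 0
lx·mx: 0, 0.356183…, 0.51545…, 0.281067…, 0.0924…, 0.019833…, 0 → R0 = 1.264933…
x·lx·mx: 0, 0.356183…, 1.0309…, 0.8432…, 0.3696…, 0.099167…, 0 → Σ = 2.69905…
T = 2.69905… / 1.264933… = 2.133749… → 2.134

2.134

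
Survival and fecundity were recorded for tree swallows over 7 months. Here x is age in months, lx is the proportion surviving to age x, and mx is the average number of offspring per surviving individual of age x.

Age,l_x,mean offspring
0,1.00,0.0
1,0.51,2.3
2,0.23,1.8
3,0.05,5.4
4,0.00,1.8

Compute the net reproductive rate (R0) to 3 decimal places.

1.857

lx·mx by age: 0, 1.173, 0.414, 0.27, 0
R0 = Σ lx·mx = 1.857 → 1.857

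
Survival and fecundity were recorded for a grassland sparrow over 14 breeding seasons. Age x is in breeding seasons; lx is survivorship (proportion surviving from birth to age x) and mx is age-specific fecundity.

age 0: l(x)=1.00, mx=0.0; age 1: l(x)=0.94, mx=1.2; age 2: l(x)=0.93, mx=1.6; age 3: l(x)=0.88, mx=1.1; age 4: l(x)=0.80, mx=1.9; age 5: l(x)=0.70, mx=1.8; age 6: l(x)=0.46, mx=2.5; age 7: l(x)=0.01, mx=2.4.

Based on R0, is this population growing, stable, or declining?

R0 = Σ lx·mx = 0 + 1.128 + 1.488 + 0.968 + 1.52 + 1.26 + 1.15 + 0.024 = 7.538
R0 > 1, so the population is growing.

growing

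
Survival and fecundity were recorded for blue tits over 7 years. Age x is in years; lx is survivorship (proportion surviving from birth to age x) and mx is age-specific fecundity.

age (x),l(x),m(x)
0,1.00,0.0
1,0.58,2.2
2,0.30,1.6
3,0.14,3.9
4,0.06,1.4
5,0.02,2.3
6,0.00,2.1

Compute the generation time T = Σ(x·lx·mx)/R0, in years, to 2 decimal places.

lx·mx: 0, 1.276, 0.48, 0.546, 0.084, 0.046, 0 → R0 = 2.432
x·lx·mx: 0, 1.276, 0.96, 1.638, 0.336, 0.23, 0 → Σ = 4.44
T = 4.44 / 2.432 = 1.825658… → 1.83

1.83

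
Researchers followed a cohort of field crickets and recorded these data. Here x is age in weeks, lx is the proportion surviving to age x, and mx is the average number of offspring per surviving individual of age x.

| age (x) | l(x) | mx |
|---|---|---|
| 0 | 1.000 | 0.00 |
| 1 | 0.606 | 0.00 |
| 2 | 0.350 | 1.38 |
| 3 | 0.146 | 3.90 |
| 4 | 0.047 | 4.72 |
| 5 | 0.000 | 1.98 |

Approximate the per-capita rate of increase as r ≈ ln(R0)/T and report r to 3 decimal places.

R0 = Σ lx·mx = 0 + 0 + 0.483 + 0.5694 + 0.22184 + 0 = 1.27424
Σ x·lx·mx = 3.56156; T = 3.56156/1.27424 = 2.79505…
r ≈ ln(R0)/T = ln(1.27424)/2.79505… = 0.08671… → 0.087

0.087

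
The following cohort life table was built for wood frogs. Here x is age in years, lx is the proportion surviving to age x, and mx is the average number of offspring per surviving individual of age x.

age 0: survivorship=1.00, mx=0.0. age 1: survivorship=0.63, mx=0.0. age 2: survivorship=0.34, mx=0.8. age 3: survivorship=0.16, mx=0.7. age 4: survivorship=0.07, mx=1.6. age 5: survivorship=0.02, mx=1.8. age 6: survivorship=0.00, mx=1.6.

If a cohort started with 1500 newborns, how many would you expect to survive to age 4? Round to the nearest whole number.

105

Expected survivors = N0 · l_4 = 1500 × 0.07 = 105 → 105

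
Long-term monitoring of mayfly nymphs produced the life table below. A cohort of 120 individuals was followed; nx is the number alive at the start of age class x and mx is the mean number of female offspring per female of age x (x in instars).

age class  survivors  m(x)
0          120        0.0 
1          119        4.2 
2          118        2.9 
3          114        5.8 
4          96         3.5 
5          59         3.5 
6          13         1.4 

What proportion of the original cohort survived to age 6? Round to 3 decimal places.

l_6 = n_6/n_0 = 13/120 = 0.108333… → 0.108

0.108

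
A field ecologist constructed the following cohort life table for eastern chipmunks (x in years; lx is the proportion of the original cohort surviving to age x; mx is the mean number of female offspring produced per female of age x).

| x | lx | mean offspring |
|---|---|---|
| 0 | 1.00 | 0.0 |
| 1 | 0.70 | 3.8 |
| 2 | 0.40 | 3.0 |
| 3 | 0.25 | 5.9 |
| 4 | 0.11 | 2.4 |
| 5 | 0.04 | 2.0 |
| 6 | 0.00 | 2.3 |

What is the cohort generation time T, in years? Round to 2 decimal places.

1.93

lx·mx: 0, 2.66, 1.2, 1.475, 0.264, 0.08, 0 → R0 = 5.679
x·lx·mx: 0, 2.66, 2.4, 4.425, 1.056, 0.4, 0 → Σ = 10.941
T = 10.941 / 5.679 = 1.926572… → 1.93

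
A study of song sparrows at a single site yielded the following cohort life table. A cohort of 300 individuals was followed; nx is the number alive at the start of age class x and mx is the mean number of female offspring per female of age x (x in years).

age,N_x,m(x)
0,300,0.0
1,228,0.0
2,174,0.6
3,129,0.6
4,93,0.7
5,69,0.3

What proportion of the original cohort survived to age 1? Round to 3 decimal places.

l_1 = n_1/n_0 = 228/300 = 0.76 → 0.760

0.760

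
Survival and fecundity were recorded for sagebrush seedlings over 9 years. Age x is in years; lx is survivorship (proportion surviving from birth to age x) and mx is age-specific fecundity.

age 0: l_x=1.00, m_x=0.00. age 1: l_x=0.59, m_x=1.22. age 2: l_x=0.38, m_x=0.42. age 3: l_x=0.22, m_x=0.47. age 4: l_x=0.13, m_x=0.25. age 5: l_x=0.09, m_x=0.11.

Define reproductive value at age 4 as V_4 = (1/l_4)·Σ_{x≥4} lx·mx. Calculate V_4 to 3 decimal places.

0.326

lx·mx for x ≥ 4: 0.0325, 0.0099 → sum = 0.0424
V_4 = 0.0424 / l_4 = 0.0424 / 0.13 = 0.326154… → 0.326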